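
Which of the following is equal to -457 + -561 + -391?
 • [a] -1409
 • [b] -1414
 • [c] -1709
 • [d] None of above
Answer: a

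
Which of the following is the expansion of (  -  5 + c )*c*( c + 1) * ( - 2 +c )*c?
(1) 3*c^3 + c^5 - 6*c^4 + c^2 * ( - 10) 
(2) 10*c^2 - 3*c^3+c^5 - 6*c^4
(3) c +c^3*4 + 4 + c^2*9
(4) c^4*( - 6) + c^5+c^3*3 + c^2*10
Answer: 4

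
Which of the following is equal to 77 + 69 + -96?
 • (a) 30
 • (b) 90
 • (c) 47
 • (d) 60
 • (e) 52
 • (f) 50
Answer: f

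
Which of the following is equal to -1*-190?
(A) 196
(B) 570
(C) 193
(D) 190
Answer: D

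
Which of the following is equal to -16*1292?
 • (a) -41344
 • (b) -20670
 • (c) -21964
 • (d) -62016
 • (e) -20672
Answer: e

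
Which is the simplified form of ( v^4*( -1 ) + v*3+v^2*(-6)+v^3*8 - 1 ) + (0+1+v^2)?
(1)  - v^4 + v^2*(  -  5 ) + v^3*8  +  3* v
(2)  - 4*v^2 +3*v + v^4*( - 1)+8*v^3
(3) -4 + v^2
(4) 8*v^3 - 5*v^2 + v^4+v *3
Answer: 1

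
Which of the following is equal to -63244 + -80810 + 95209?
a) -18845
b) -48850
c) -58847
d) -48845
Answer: d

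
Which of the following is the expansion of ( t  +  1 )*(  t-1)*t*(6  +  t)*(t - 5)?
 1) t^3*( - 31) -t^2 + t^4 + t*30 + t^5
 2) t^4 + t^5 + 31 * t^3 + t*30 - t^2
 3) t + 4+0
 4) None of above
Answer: 1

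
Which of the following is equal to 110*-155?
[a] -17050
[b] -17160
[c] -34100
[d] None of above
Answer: a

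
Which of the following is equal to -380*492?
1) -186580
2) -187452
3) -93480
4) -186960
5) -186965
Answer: 4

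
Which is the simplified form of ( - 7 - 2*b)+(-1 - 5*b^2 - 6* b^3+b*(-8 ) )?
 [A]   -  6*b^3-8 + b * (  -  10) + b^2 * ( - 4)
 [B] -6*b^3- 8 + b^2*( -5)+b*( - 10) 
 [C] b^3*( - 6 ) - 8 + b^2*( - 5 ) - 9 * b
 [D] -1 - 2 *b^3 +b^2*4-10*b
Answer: B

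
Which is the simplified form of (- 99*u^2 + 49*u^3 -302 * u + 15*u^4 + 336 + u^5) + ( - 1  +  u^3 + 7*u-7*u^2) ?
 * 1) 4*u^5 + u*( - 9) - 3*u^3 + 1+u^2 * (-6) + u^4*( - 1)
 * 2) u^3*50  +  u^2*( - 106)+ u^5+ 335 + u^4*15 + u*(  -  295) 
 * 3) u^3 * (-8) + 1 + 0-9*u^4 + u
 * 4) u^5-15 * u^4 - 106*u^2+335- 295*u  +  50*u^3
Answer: 2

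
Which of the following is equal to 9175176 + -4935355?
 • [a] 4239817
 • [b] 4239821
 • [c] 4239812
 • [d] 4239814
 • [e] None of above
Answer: b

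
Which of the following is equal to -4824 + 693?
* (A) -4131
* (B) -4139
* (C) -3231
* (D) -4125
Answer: A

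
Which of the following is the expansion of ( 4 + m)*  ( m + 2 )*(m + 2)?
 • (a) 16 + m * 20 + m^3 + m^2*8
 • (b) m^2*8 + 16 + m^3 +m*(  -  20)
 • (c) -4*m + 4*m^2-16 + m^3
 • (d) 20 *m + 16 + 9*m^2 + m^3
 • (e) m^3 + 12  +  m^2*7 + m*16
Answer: a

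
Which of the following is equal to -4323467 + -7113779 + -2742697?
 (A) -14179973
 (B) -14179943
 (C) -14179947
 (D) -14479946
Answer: B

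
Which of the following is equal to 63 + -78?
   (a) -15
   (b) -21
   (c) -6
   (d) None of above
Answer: a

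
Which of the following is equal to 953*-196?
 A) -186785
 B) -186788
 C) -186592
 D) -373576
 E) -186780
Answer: B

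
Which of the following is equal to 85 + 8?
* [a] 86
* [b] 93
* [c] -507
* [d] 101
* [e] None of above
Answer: b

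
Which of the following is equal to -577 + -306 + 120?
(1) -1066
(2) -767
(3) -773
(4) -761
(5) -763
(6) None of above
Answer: 5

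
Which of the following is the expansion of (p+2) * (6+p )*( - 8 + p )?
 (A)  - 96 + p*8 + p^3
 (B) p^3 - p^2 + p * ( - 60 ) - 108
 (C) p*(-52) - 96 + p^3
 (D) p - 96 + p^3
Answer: C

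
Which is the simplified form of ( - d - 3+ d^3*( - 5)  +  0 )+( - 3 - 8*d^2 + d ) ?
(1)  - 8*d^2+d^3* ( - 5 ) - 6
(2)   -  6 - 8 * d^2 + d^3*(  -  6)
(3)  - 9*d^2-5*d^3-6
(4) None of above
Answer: 1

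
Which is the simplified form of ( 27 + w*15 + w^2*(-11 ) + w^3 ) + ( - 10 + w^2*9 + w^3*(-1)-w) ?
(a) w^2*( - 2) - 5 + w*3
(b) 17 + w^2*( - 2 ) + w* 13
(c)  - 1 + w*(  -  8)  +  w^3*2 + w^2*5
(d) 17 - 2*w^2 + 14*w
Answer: d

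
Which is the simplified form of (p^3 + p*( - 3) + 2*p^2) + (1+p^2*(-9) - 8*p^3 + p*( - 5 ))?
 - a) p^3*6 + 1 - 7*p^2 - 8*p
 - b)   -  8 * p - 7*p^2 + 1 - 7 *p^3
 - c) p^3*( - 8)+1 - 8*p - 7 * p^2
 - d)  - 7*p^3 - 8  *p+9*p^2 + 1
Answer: b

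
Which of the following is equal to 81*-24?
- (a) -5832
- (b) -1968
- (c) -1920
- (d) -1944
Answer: d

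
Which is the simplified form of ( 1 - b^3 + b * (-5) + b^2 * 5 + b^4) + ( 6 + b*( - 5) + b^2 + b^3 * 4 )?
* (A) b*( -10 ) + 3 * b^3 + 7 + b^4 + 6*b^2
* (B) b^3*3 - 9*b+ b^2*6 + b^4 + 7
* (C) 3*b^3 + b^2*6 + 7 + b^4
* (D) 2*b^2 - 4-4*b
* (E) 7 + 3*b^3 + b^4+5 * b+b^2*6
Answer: A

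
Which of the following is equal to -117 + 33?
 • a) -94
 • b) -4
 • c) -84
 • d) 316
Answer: c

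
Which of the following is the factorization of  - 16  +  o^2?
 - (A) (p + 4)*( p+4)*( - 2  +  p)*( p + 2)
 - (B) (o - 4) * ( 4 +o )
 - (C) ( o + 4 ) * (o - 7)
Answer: B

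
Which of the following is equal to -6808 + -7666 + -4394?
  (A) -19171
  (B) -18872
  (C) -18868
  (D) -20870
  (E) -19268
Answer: C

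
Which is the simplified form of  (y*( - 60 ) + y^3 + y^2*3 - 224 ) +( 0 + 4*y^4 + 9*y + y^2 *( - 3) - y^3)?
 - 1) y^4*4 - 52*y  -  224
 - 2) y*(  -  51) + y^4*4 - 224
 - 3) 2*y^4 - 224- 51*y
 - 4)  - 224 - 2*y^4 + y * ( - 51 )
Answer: 2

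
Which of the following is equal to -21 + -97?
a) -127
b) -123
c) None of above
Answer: c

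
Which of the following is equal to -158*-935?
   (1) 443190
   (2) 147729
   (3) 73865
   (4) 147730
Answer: 4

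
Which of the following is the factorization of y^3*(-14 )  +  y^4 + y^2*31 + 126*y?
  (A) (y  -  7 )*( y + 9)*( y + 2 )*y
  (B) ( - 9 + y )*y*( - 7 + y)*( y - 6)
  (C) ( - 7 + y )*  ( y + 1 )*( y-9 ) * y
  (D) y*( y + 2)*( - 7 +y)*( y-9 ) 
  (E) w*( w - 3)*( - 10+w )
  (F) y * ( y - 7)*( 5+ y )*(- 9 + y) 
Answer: D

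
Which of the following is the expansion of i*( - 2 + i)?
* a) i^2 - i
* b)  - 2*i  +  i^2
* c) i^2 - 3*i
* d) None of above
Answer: b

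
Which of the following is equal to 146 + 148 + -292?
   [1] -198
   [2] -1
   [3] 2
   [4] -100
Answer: 3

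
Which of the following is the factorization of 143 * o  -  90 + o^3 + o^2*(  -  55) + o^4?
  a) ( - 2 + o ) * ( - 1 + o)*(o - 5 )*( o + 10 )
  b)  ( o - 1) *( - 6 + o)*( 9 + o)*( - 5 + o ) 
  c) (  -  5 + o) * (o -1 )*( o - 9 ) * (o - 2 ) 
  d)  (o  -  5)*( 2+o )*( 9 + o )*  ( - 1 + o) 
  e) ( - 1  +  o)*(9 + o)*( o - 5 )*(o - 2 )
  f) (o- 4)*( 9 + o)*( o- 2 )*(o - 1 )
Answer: e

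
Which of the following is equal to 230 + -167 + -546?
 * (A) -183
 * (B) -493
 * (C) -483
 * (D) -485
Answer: C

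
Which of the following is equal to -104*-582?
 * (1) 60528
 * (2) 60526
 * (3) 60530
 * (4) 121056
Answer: 1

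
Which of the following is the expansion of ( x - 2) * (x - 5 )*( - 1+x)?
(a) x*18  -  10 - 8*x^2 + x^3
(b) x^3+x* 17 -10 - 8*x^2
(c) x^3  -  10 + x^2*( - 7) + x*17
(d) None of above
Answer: b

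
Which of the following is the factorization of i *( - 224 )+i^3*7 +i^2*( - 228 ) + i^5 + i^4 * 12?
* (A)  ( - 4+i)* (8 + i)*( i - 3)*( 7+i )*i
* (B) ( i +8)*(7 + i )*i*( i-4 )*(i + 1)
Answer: B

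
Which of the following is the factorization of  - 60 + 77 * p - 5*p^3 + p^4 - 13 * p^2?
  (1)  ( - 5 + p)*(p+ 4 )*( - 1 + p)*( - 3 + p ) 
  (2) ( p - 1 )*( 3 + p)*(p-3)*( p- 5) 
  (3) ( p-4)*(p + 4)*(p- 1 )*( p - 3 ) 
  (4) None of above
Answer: 1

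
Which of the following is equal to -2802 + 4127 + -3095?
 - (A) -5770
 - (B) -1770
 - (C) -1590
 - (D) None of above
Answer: B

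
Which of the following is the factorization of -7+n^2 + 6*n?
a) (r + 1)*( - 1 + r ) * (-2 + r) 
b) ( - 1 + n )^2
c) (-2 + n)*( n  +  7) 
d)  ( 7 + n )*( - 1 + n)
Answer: d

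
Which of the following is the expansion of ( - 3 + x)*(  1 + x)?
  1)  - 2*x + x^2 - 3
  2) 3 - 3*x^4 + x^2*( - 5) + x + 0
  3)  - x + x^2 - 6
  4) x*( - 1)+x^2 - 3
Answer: 1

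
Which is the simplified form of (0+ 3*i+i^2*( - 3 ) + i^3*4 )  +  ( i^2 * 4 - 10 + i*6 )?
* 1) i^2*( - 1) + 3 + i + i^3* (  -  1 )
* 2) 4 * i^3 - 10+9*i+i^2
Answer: 2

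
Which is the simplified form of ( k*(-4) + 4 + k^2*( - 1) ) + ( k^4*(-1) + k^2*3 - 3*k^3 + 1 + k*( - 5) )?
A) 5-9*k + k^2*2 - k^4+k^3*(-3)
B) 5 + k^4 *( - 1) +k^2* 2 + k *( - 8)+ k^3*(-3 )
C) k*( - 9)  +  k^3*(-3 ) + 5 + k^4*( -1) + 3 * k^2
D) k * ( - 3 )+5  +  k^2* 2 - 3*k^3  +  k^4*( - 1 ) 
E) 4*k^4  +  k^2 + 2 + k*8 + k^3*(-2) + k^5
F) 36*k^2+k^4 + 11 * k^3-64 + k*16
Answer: A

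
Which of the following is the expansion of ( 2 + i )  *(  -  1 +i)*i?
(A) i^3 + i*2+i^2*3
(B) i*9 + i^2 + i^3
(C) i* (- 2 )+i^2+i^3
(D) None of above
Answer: C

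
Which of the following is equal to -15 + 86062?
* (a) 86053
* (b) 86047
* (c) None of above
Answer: b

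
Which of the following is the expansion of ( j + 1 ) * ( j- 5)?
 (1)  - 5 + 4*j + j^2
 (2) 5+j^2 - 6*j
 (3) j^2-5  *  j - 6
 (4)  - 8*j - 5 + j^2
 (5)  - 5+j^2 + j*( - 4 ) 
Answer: 5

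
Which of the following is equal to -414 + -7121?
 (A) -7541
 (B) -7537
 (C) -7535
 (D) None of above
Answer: C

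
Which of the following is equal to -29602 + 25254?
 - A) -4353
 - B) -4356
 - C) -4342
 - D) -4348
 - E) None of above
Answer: D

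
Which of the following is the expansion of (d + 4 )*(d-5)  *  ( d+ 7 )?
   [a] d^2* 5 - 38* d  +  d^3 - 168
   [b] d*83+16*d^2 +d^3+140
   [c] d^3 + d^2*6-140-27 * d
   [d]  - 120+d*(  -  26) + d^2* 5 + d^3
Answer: c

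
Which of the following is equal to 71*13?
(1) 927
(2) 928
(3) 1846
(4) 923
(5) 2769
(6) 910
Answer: 4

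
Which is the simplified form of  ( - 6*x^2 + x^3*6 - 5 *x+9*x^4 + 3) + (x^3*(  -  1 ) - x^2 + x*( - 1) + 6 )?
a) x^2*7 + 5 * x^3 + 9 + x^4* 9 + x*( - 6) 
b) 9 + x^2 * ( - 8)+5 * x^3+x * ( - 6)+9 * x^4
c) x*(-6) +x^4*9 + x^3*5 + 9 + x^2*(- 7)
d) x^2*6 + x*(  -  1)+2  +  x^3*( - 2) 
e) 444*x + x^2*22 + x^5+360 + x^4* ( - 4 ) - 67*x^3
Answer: c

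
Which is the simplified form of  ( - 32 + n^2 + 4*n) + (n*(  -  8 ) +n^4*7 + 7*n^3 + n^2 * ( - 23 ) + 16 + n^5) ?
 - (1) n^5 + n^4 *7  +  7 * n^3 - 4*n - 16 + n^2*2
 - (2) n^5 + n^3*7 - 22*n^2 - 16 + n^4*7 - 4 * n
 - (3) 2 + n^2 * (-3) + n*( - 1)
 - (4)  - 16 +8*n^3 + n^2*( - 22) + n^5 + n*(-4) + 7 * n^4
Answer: 2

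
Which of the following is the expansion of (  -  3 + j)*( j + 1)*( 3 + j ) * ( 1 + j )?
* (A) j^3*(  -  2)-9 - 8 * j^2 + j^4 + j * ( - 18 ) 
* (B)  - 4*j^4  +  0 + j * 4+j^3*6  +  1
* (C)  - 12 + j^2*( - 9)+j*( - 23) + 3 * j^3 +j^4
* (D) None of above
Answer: D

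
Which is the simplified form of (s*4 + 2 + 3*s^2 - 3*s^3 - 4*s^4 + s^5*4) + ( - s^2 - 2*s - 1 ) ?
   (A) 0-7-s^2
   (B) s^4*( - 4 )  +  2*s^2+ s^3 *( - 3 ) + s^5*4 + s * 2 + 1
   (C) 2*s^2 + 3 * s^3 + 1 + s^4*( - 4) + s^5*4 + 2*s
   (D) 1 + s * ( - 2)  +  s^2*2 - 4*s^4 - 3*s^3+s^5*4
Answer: B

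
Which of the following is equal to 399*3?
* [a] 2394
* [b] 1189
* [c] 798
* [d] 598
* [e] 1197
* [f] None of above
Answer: e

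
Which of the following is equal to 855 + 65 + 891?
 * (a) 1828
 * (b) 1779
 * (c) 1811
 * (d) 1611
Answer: c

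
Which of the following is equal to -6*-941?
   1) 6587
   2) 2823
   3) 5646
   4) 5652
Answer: 3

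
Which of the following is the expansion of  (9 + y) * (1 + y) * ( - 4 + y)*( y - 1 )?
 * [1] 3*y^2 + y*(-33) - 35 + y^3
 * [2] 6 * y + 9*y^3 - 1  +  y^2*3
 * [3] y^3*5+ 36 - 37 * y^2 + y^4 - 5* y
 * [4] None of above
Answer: 3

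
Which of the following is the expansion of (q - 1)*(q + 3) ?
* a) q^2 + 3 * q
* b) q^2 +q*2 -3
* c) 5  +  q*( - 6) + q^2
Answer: b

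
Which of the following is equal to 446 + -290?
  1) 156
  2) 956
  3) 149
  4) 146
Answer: 1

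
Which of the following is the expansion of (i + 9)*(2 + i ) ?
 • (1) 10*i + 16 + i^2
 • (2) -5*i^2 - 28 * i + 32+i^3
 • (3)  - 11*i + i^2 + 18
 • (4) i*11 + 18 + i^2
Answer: 4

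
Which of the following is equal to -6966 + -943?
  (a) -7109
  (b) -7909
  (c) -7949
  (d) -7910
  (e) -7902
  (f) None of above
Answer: b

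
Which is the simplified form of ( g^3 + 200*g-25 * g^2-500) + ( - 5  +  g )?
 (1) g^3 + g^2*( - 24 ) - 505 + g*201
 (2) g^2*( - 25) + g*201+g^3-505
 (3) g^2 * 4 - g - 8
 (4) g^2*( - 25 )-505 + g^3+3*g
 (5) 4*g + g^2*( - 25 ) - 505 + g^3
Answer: 2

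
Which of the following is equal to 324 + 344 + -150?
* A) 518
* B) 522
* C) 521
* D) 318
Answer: A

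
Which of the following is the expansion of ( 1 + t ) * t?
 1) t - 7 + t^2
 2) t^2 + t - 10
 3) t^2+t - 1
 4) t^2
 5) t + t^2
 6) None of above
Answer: 5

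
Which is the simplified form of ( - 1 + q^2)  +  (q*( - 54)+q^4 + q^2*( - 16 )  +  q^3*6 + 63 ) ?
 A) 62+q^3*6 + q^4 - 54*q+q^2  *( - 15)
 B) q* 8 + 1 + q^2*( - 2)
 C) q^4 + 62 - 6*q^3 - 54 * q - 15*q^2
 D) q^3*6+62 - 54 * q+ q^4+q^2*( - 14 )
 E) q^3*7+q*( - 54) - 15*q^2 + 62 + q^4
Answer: A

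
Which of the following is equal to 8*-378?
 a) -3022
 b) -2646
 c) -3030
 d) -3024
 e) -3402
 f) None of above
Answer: d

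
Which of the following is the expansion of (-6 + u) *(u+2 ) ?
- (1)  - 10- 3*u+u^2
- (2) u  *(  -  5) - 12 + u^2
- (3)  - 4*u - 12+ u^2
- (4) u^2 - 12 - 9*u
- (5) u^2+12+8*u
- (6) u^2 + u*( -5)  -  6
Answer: 3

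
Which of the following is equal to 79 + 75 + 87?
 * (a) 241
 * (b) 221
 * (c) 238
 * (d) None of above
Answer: a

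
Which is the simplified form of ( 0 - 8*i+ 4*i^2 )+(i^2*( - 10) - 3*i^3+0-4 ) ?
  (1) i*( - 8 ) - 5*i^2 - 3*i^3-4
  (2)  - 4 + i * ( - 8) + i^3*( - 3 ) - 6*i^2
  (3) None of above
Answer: 2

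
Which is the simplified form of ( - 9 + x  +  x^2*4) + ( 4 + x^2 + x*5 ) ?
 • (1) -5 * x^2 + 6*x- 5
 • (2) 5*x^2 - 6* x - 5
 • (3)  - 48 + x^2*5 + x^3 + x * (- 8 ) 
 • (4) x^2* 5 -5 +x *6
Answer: 4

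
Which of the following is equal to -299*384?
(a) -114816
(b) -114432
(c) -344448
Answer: a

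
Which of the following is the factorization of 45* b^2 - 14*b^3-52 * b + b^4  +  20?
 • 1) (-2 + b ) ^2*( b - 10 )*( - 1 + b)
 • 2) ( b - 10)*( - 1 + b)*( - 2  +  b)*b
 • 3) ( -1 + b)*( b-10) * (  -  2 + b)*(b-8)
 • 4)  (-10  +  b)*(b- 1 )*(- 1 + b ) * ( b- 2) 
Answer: 4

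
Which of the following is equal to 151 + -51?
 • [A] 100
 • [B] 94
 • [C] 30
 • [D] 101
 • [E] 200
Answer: A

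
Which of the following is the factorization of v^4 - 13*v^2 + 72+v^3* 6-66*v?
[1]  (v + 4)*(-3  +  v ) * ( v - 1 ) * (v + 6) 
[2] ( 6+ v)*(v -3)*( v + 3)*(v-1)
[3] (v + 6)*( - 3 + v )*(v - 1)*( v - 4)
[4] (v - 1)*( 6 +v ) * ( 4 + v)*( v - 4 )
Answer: 1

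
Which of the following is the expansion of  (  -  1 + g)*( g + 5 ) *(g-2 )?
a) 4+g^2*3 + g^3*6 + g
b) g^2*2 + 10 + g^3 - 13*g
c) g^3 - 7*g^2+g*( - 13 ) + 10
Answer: b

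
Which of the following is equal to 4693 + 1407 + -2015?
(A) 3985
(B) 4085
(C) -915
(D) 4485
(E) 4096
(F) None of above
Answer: B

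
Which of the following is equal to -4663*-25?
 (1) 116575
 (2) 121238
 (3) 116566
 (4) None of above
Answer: 1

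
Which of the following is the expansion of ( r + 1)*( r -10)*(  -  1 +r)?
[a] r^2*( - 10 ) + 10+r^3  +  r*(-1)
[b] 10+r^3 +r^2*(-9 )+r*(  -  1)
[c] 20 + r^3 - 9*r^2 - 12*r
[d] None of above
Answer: a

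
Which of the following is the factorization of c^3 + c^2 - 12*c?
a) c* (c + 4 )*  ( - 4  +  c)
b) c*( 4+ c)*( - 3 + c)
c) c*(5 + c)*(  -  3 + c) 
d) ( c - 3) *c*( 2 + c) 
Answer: b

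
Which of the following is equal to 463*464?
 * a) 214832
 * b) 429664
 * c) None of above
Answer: a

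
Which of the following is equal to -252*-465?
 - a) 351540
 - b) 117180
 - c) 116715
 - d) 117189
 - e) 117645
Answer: b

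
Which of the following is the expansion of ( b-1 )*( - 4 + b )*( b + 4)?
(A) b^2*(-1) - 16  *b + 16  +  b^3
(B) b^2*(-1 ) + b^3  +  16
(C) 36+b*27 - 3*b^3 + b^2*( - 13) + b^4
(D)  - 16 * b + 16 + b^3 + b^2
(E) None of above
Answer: A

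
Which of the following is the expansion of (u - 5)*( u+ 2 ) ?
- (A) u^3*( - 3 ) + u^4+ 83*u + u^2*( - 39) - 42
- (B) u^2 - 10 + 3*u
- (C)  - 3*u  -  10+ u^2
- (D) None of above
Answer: C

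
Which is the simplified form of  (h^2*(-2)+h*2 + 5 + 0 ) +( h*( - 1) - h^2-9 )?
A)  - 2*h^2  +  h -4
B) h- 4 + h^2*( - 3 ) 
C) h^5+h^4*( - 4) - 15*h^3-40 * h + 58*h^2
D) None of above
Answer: B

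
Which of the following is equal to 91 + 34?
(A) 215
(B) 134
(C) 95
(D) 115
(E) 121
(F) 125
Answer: F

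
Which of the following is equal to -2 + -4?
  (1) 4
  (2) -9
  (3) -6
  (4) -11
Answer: 3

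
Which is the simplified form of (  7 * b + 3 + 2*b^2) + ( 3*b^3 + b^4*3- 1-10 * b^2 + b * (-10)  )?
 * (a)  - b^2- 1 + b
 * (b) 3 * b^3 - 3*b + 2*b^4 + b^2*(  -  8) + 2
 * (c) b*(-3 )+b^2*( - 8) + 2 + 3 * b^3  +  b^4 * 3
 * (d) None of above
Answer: c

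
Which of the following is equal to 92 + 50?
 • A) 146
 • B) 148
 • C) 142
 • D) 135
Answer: C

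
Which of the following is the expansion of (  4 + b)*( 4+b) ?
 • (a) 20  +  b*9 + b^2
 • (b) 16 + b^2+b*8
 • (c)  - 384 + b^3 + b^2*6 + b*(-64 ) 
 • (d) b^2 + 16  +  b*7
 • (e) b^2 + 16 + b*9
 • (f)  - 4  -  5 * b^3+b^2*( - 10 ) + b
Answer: b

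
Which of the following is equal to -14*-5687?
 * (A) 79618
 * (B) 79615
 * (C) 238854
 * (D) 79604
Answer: A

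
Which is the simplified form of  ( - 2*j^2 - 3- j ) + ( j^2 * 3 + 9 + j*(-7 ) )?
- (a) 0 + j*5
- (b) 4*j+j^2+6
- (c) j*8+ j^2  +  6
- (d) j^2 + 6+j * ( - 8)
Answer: d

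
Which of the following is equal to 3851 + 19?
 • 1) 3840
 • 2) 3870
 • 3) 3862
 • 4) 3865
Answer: 2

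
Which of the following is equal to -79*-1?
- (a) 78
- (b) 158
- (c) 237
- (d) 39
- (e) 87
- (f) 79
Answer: f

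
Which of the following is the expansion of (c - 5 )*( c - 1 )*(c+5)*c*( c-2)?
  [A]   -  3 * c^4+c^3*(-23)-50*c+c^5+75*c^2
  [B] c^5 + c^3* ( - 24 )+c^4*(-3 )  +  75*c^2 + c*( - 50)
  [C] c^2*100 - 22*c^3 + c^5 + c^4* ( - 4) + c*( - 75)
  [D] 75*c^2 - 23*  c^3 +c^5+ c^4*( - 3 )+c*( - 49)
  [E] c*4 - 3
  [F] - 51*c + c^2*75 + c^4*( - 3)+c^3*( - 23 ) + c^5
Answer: A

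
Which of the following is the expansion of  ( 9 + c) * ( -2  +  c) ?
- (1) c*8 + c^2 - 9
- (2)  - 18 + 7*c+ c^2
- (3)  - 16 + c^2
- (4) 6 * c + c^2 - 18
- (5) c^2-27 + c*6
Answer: 2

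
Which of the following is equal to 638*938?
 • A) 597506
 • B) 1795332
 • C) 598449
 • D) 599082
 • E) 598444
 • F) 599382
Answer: E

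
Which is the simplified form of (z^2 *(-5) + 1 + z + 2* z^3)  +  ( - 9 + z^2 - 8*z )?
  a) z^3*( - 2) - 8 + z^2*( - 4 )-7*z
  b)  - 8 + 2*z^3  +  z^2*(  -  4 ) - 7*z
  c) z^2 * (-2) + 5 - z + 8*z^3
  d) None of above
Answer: b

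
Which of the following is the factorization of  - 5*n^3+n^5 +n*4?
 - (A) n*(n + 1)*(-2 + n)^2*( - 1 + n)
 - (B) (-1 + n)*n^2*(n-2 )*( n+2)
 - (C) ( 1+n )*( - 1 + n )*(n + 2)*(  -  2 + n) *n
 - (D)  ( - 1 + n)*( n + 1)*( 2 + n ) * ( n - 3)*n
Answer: C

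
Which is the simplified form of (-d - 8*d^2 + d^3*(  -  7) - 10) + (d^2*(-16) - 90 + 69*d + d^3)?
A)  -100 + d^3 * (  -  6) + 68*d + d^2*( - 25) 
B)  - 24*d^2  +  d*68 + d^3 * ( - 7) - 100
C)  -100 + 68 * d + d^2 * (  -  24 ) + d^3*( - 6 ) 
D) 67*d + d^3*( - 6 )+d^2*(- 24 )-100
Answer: C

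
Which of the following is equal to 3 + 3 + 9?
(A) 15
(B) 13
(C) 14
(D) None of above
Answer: A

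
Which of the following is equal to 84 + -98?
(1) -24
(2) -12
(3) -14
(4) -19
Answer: 3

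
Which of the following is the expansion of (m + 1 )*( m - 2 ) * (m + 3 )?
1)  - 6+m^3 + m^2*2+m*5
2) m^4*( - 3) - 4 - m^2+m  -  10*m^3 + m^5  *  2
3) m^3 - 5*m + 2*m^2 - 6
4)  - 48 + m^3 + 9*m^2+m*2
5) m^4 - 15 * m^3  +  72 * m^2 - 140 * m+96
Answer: 3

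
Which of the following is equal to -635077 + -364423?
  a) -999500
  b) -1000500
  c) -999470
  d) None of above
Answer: a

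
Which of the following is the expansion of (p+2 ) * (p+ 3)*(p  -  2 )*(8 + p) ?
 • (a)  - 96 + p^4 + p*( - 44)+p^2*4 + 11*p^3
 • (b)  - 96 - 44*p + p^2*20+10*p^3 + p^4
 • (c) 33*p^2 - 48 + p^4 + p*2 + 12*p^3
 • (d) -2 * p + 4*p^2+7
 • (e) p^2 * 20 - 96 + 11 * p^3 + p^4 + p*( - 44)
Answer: e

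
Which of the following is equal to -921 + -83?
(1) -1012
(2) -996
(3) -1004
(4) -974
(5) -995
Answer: 3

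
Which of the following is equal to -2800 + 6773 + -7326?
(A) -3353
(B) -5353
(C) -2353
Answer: A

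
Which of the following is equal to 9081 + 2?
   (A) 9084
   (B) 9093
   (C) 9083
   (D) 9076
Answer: C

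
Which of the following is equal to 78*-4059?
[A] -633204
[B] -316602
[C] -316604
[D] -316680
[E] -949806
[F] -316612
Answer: B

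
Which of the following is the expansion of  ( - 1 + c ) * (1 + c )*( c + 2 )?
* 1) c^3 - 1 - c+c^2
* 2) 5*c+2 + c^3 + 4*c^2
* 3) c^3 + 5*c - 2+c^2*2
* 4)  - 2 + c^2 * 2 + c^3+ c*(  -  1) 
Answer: 4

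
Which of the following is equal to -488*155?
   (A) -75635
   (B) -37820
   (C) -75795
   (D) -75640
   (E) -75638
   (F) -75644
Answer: D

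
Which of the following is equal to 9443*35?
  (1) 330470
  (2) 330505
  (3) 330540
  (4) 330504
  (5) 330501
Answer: 2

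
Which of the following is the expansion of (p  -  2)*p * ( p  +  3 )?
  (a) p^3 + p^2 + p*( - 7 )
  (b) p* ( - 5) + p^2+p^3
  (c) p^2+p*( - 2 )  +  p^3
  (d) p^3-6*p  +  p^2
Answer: d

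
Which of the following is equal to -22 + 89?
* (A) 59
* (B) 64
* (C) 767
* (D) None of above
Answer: D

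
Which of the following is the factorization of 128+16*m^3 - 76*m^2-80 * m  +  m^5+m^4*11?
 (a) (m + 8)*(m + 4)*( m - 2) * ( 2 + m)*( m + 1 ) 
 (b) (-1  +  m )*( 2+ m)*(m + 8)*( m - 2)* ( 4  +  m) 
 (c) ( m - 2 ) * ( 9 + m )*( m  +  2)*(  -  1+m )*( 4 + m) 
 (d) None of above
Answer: b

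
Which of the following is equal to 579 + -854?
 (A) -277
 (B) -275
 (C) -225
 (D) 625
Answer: B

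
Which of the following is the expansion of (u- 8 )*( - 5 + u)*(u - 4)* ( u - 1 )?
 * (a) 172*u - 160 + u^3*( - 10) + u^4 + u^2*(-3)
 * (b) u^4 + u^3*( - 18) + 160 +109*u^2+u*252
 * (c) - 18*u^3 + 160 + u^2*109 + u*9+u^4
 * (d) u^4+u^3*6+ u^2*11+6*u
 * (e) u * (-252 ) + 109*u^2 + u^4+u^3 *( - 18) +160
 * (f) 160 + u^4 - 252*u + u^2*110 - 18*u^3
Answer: e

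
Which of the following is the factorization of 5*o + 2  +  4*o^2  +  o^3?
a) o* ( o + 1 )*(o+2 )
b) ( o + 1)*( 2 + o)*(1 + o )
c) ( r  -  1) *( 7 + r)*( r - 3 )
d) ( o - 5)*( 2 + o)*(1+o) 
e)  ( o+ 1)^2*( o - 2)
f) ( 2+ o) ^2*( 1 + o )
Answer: b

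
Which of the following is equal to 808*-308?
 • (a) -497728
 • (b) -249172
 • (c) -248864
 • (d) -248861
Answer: c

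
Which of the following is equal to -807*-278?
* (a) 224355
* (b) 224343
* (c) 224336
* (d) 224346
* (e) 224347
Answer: d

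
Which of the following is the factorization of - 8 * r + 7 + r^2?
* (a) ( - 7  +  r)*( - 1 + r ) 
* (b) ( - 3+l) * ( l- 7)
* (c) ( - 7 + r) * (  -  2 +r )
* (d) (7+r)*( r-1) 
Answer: a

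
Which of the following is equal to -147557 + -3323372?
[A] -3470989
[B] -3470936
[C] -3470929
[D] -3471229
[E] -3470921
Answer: C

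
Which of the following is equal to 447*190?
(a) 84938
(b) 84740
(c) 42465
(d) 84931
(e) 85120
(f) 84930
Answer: f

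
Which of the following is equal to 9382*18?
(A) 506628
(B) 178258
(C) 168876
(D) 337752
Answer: C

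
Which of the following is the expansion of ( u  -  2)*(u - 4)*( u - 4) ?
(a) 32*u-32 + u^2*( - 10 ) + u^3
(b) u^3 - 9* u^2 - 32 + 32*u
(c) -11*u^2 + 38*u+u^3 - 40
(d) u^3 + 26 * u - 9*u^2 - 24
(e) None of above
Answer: a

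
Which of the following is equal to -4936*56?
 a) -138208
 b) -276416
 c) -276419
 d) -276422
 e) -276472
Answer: b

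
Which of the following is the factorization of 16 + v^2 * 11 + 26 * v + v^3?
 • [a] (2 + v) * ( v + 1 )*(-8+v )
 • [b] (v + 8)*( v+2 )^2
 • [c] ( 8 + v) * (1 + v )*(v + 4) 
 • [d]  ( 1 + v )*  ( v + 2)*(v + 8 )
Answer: d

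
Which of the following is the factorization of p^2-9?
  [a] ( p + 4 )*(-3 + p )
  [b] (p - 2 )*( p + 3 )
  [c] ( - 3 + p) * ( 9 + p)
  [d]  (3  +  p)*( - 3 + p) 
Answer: d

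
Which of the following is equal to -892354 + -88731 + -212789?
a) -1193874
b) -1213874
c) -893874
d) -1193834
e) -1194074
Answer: a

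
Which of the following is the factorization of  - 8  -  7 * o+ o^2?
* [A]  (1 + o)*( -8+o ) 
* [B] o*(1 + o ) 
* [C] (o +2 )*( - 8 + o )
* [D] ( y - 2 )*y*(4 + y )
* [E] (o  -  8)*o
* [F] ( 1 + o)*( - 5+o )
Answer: A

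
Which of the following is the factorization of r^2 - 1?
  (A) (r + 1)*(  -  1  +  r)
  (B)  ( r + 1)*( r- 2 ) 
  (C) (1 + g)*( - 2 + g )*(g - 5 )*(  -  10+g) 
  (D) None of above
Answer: A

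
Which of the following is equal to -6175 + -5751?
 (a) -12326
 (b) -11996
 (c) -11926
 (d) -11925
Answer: c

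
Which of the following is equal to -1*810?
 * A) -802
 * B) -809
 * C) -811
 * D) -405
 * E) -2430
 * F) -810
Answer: F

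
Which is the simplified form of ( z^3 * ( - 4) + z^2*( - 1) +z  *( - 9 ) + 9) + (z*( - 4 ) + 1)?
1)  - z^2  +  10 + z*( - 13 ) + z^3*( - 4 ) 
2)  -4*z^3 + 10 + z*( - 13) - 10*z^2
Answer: 1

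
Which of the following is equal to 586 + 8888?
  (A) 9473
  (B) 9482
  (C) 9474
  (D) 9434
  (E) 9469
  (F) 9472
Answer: C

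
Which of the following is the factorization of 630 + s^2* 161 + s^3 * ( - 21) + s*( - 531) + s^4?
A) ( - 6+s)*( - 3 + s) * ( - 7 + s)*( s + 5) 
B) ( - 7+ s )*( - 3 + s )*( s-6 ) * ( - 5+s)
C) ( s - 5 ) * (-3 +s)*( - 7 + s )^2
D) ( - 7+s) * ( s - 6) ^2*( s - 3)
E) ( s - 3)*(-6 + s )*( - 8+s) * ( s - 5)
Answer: B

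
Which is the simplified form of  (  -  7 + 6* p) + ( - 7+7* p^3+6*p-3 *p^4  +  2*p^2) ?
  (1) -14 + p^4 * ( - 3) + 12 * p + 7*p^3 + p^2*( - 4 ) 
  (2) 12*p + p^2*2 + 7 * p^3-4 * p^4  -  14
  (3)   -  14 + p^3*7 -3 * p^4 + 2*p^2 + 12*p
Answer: 3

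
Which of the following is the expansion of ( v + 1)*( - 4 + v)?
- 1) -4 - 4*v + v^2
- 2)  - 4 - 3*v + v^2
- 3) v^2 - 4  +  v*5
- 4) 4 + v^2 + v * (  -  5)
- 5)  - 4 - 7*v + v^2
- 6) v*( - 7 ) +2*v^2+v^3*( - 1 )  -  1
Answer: 2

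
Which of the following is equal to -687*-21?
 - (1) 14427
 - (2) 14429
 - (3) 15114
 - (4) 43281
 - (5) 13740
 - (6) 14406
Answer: 1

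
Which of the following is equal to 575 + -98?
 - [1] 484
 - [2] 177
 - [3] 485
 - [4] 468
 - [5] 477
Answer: 5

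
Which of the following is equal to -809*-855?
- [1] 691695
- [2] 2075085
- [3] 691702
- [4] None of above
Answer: 1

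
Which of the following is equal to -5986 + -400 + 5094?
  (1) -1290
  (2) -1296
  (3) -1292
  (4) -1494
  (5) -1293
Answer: 3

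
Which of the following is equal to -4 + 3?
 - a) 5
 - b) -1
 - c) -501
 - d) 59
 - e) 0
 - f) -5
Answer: b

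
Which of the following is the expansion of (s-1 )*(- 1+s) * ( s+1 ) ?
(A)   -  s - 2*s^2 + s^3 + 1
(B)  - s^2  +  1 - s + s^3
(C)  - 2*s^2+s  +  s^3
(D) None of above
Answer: B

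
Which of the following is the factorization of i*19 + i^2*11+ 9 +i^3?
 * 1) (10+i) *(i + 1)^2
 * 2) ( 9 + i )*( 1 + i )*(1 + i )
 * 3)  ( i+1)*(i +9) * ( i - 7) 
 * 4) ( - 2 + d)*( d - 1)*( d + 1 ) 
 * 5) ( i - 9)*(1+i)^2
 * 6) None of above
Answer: 2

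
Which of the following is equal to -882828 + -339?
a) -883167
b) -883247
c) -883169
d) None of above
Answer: a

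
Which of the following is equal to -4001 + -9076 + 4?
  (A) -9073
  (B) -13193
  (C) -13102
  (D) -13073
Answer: D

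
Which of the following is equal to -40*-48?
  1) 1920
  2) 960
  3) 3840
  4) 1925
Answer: 1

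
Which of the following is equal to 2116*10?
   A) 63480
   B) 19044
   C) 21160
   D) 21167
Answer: C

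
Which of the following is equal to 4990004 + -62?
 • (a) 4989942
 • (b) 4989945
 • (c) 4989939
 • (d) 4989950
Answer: a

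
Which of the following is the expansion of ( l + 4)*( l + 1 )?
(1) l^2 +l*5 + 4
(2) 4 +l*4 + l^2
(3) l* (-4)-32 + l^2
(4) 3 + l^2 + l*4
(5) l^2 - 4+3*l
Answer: 1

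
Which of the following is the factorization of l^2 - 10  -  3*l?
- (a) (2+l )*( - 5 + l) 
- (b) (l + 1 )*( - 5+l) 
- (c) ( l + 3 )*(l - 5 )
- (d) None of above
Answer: a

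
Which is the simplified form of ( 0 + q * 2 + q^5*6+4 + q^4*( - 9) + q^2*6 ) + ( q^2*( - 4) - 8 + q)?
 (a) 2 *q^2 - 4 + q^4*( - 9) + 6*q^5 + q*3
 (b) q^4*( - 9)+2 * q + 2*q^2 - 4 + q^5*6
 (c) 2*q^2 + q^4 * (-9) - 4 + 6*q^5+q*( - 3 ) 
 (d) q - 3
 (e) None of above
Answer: a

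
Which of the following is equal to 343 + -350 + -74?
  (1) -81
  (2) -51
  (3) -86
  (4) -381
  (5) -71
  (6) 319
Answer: 1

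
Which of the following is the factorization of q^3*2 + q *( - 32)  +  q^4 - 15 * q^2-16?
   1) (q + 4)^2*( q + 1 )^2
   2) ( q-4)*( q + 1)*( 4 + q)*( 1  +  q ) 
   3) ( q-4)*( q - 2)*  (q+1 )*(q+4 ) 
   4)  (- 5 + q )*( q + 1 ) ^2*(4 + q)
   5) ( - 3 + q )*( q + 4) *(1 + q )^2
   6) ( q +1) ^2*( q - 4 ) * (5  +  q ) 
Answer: 2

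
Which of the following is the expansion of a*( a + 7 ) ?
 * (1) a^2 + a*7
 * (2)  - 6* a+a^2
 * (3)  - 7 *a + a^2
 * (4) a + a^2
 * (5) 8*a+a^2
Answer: 1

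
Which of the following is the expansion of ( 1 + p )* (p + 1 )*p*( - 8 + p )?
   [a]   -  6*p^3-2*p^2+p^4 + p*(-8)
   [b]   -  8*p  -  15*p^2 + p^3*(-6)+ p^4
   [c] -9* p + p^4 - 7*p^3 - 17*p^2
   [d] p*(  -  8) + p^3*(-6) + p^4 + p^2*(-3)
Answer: b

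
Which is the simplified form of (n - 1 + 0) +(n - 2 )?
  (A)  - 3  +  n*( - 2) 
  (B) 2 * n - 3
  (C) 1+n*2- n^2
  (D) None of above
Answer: B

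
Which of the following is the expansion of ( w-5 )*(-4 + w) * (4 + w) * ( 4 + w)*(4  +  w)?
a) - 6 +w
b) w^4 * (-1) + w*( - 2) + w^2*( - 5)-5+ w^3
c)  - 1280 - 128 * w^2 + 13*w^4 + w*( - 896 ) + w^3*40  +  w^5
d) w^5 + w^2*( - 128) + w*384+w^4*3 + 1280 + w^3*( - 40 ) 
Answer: d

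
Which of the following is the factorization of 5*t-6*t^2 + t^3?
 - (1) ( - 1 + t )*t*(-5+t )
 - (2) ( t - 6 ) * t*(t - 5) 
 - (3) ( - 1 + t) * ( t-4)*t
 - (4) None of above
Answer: 1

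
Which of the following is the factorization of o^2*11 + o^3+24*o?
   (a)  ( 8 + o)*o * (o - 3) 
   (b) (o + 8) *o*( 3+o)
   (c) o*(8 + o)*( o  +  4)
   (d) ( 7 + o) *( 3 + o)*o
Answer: b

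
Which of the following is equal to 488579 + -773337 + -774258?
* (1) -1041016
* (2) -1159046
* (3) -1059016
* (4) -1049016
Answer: 3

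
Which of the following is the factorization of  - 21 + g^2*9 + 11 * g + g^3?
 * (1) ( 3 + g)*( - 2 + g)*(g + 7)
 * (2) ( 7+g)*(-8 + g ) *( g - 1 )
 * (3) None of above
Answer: 3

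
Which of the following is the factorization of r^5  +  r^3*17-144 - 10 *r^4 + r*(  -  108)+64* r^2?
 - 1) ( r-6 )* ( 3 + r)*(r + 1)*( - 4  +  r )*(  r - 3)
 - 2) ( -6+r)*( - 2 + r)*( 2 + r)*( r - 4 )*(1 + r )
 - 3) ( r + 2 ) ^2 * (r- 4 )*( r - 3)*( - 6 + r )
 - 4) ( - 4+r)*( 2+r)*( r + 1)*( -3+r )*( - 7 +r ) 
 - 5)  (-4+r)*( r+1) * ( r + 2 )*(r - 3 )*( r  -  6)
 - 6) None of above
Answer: 5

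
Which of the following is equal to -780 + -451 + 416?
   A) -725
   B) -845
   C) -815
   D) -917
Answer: C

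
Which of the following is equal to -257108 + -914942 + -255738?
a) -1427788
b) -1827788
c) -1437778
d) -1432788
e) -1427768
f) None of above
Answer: a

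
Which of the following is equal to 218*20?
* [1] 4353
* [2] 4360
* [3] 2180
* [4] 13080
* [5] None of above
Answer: 2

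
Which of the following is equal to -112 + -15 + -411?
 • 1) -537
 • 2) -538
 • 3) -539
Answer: 2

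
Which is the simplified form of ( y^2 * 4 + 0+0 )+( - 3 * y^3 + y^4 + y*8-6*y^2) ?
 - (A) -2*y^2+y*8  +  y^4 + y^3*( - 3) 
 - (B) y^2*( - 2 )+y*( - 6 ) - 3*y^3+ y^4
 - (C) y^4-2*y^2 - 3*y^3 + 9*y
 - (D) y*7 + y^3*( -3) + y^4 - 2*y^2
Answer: A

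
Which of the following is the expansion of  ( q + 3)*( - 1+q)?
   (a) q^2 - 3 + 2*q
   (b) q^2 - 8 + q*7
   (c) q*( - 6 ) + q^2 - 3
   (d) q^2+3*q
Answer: a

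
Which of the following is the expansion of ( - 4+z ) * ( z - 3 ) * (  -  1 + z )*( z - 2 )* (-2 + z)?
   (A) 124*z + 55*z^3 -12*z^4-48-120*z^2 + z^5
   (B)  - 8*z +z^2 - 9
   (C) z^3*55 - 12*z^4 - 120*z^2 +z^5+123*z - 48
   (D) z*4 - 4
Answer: A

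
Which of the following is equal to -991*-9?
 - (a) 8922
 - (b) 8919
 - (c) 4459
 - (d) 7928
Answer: b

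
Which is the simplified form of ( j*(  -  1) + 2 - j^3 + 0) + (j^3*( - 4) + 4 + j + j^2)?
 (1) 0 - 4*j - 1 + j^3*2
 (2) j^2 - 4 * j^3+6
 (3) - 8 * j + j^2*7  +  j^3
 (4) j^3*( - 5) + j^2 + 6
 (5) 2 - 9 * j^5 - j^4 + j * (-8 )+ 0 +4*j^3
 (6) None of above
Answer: 4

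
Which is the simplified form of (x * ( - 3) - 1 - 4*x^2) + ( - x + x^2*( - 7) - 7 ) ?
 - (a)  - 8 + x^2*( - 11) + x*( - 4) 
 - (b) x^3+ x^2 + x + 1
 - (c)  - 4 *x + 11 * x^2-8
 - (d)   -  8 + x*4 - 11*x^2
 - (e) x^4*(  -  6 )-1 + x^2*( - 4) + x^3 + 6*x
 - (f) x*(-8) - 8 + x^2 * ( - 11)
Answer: a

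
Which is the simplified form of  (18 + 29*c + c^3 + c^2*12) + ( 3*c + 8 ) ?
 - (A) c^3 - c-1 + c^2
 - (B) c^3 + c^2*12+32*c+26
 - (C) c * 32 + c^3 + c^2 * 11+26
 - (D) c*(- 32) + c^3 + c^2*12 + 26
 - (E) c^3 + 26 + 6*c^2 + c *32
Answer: B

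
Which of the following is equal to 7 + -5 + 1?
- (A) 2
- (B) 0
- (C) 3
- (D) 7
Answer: C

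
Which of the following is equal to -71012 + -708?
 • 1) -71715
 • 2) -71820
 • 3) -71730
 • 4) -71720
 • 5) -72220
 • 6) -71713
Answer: 4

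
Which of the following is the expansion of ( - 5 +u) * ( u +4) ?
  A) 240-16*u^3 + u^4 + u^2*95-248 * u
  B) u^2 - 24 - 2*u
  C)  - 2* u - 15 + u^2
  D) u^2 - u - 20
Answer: D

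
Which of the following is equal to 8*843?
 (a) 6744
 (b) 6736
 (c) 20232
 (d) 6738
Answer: a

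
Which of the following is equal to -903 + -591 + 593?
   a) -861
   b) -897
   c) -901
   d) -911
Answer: c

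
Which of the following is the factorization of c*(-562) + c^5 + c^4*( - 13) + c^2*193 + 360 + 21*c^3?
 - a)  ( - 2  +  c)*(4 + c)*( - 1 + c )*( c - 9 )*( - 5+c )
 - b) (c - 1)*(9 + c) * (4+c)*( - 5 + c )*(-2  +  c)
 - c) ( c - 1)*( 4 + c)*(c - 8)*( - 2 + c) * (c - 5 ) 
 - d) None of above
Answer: a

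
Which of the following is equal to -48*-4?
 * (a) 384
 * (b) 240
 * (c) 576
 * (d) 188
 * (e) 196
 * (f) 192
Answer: f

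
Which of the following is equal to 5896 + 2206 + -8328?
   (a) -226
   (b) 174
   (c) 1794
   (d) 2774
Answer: a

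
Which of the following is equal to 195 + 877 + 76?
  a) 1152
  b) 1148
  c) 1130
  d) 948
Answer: b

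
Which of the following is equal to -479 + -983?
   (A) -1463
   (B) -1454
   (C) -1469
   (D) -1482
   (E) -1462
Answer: E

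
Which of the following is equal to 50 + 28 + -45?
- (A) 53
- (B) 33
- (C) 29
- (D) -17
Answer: B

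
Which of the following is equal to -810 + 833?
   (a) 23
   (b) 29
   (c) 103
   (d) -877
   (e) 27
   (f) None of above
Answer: a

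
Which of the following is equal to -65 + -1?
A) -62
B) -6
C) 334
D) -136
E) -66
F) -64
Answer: E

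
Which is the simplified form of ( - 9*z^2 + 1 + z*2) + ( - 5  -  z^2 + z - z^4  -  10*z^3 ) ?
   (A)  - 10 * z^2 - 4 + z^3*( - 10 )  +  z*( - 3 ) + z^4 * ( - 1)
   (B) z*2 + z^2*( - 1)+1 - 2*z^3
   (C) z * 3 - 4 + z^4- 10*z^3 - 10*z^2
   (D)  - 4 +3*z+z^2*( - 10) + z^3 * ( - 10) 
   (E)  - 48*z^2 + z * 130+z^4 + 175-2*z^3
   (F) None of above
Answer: F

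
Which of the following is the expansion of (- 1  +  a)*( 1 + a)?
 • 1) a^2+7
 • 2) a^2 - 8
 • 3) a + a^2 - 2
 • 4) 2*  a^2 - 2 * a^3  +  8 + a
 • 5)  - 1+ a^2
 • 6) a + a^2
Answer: 5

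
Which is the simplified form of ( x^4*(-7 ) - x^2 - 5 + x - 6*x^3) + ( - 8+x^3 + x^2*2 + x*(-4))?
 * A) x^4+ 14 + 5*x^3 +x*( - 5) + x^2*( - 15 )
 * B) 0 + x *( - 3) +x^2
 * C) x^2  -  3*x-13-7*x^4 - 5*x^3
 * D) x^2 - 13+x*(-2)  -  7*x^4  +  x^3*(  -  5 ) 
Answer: C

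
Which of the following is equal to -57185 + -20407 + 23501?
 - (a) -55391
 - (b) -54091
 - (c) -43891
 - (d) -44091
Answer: b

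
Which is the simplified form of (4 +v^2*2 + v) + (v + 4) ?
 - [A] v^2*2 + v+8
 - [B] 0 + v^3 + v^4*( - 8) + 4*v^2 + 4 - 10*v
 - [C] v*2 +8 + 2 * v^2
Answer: C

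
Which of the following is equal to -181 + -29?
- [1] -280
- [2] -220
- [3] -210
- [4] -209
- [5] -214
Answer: 3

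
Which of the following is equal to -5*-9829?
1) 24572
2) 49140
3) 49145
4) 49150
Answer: 3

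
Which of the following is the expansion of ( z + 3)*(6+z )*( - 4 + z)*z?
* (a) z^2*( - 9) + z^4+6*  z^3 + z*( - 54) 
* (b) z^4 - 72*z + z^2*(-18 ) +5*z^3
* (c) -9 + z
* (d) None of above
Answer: b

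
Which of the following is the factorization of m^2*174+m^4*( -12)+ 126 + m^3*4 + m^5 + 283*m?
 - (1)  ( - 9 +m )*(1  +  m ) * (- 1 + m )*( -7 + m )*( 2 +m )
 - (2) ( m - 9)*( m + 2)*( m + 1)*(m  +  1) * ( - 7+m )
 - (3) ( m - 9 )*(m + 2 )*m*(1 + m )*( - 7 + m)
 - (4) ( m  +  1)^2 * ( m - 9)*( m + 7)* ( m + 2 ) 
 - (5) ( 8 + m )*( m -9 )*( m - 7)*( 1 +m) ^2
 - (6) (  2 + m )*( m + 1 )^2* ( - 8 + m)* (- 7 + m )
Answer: 2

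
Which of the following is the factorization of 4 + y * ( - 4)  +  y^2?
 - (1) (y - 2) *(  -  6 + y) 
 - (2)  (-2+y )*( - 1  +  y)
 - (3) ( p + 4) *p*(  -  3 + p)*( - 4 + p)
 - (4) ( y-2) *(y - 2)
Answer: 4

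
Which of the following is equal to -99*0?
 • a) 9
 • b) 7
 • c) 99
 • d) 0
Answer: d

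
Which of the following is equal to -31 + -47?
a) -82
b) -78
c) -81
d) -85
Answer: b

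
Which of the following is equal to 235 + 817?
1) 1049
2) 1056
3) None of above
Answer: 3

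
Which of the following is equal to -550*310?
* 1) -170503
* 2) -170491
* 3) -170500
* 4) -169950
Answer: 3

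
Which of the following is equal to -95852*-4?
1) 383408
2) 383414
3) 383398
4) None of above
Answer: 1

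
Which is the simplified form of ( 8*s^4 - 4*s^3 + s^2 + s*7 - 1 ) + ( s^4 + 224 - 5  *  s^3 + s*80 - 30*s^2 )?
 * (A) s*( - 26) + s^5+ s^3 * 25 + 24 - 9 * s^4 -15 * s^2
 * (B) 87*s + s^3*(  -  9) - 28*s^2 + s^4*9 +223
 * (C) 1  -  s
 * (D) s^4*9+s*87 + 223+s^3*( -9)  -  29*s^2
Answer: D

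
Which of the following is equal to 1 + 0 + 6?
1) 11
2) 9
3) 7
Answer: 3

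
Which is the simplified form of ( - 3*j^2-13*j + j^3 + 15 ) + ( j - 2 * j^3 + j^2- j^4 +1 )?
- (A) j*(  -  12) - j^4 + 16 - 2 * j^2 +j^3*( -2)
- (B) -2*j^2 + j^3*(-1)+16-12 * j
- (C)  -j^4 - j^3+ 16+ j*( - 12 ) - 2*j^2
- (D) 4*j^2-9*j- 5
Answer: C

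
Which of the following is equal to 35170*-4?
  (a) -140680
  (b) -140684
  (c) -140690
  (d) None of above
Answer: a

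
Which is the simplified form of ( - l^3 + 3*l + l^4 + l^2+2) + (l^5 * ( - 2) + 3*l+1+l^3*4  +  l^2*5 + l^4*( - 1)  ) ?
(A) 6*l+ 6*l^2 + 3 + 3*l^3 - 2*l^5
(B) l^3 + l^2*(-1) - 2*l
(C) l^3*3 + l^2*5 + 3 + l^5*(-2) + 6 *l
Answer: A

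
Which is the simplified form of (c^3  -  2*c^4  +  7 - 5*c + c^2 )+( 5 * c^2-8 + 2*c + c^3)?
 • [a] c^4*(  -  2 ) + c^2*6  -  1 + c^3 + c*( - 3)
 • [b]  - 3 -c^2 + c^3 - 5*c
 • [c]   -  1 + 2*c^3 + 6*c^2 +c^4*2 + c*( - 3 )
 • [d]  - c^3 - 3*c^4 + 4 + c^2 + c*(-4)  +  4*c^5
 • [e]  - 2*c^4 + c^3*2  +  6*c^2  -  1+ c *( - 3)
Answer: e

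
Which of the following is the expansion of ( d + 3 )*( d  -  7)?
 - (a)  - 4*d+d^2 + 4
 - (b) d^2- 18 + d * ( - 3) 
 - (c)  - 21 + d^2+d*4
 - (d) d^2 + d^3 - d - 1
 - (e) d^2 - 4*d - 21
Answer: e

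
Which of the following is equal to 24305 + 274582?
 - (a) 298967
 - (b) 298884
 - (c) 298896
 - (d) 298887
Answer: d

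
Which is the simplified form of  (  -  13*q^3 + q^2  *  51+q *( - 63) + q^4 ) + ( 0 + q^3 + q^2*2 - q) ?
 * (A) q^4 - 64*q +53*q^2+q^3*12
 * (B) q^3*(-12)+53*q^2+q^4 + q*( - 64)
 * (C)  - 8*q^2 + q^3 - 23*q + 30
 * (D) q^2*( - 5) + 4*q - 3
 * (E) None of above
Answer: B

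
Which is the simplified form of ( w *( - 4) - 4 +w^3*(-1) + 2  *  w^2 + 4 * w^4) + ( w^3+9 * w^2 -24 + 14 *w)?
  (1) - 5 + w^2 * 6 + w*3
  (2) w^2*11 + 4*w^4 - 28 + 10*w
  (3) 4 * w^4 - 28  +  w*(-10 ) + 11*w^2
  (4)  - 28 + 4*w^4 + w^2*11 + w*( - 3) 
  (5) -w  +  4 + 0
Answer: 2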